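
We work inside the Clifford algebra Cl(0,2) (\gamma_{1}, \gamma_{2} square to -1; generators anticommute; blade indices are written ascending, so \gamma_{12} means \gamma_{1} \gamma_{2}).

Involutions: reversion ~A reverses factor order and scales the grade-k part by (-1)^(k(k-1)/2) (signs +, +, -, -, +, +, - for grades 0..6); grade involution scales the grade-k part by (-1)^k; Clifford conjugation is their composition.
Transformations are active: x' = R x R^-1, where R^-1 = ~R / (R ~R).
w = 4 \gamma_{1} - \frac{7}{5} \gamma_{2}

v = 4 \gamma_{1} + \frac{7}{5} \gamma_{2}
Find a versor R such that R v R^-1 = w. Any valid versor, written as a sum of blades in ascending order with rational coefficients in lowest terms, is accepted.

R = v + w = 8 \gamma_{1} works: the equal norms (-\frac{449}{25}) guarantee its sandwich swaps v into w.
Answer: 8 \gamma_{1}


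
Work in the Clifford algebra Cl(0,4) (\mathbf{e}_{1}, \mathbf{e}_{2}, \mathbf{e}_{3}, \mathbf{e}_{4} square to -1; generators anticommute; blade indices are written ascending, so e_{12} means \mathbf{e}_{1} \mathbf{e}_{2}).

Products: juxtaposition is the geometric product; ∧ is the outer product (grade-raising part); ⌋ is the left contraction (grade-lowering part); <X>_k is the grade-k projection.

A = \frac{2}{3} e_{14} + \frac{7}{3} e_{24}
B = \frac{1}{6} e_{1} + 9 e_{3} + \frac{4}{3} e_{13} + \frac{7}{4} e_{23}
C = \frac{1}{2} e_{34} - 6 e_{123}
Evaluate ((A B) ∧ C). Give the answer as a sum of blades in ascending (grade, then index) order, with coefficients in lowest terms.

step 1: \frac{1}{9} e_{4} - \frac{179}{36} e_{34} + \frac{7}{18} e_{124} - 6 e_{134} - 21 e_{234} - \frac{35}{18} e_{1234}
step 2: \frac{2}{3} e_{1234}
Answer: \frac{2}{3} e_{1234}


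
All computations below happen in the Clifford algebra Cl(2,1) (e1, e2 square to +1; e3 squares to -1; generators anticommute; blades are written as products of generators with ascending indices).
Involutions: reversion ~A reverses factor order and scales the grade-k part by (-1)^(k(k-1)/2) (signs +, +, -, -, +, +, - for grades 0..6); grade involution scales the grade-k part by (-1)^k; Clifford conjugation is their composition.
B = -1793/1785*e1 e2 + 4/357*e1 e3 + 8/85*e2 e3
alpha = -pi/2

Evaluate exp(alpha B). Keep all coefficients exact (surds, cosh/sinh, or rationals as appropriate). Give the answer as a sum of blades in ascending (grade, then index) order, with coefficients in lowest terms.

B^2 term by term: the squares give (-1793/1785)^2*(e1 e2)^2 + (4/357)^2*(e1 e3)^2 + (8/85)^2*(e2 e3)^2 = 3214849/3186225*(-1) + 16/127449*(+1) + 64/7225*(+1) = -1 (each basis 2-blade squares to minus the product of its generators' squares); cross terms between blades sharing an index anticommute and cancel. So B^2 = -1.
B^2 = -1 — the negative square puts this in the circular regime; l = 1, alpha*l = -pi/2, so exp(alpha B) = cos(-pi/2) + (sin(-pi/2)/1)*B = 0 + (-1)*B.
Answer: 1793/1785*e1 e2 - 4/357*e1 e3 - 8/85*e2 e3


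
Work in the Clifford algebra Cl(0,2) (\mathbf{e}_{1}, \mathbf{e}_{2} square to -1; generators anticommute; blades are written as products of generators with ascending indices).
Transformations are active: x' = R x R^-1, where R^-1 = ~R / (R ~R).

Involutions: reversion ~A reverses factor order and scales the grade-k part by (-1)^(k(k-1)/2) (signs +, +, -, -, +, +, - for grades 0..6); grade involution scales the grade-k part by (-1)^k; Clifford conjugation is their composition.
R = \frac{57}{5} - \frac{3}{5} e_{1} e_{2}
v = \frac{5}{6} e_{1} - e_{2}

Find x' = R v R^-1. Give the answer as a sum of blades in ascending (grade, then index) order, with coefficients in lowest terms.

~R = \frac{57}{5} + \frac{3}{5} e_{1} e_{2}, and R ~R = \frac{3258}{25}, so R^-1 = ~R / (\frac{3258}{25}).
R v = \frac{89}{10} e_{1} - \frac{119}{10} e_{2}
Answer: \frac{131}{181} e_{1} - \frac{1175}{1086} e_{2}


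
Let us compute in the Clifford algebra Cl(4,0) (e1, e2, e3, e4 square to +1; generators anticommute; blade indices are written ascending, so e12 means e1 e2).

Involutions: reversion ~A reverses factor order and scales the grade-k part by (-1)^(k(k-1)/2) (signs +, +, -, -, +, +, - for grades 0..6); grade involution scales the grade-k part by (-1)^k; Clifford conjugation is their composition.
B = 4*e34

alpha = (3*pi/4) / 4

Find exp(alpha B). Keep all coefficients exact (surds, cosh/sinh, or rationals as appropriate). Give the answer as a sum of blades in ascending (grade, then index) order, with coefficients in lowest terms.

B^2 = (4)^2*(e34)^2 = 16*(-1) = -16 (a basis 2-blade squares to minus the product of its generators' squares).
B^2 = -16 — the series telescopes trigonometrically here: l = 4, alpha*l = 3*pi/4, so exp(alpha B) = cos(3*pi/4) + (sin(3*pi/4)/4)*B = -sqrt(2)/2 + (sqrt(2)/8)*B.
Answer: -sqrt(2)/2 + sqrt(2)/2*e34


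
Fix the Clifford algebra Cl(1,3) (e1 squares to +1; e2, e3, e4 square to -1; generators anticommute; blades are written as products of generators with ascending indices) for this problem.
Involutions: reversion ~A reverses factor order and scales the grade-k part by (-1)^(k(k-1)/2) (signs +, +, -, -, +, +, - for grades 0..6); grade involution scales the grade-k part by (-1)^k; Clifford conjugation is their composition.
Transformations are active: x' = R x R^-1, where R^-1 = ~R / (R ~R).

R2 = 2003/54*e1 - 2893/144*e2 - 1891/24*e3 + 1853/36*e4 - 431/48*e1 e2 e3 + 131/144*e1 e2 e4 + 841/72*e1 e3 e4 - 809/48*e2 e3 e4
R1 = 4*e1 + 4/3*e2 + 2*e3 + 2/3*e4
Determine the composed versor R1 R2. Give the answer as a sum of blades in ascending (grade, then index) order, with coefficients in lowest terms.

Distribute over the terms of R1 (each basis-blade product reordered to ascending indices, repeated generators contracted through their squares):
(4*e1) R2 = 4006/27 - 2893/36*e1 e2 - 1891/6*e1 e3 + 1853/9*e1 e4 - 431/12*e2 e3 + 131/36*e2 e4 + 841/18*e3 e4 - 809/12*e1 e2 e3 e4
(4/3*e2) R2 = 2893/108 - 4006/81*e1 e2 - 431/36*e1 e3 + 131/108*e1 e4 - 1891/18*e2 e3 + 1853/27*e2 e4 + 809/36*e3 e4 - 841/54*e1 e2 e3 e4
(2*e3) R2 = 1891/12 + 431/24*e1 e2 - 2003/27*e1 e3 + 841/36*e1 e4 + 2893/72*e2 e3 - 809/24*e2 e4 + 1853/18*e3 e4 + 131/72*e1 e2 e3 e4
(2/3*e4) R2 = -1853/54 - 131/216*e1 e2 - 841/108*e1 e3 - 2003/81*e1 e4 + 809/72*e2 e3 + 2893/216*e2 e4 + 1891/36*e3 e4 + 431/72*e1 e2 e3 e4
Summing the partial products and collecting blades:
Answer: 16115/54 - 36439/324*e1 e2 - 3682/9*e1 e3 + 33329/162*e1 e4 - 806/9*e2 e3 + 5611/108*e2 e4 + 674/3*e3 e4 - 2030/27*e1 e2 e3 e4


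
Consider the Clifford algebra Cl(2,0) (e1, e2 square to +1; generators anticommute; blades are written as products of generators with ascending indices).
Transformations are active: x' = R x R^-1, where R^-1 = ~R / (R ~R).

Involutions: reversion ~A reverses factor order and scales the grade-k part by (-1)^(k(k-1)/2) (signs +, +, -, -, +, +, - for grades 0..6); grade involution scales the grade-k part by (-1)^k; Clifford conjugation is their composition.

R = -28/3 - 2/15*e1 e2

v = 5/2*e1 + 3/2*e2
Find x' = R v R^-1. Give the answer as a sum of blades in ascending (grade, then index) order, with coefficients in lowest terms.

~R = -28/3 + 2/15*e1 e2, and R ~R = 19604/225, so R^-1 = ~R / (19604/225).
R v = -353/15*e1 - 41/3*e2
Answer: 24915/9802*e1 + 13997/9802*e2


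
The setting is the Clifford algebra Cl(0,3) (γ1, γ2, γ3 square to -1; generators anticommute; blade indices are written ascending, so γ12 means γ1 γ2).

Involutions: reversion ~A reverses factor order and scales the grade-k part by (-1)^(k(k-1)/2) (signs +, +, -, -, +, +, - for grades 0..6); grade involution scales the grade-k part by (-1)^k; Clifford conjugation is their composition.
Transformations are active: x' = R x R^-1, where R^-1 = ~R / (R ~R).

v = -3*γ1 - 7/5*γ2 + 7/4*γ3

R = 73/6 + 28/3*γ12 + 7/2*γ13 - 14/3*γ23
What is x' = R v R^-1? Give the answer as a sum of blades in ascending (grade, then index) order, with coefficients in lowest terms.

~R = 73/6 - 28/3*γ12 - 7/2*γ13 + 14/3*γ23, and R ~R = 1615/6, so R^-1 = ~R / (1615/6).
R v = -3547/120*γ1 - 553/15*γ2 + 693/40*γ3 + 1057/30*γ123
Answer: -1019/1140*γ1 - 812/285*γ2 + 644/285*γ3


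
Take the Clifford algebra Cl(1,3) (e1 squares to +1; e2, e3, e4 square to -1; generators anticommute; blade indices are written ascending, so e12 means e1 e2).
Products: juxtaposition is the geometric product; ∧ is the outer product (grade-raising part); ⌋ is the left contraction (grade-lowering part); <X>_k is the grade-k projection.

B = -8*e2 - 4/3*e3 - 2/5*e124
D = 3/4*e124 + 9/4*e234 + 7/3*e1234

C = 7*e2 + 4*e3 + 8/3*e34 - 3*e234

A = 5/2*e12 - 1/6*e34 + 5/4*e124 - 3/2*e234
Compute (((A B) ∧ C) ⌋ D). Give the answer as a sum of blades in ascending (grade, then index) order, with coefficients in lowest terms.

step 1: 1/2 + 20*e1 - 7/9*e4 - 3/5*e13 - 10*e14 + 2*e24 - 12*e34 - 17/5*e123 + 4/3*e234 + 5/3*e1234
step 2: 7/2*e2 + 2*e3 + 140*e12 + 80*e13 + 49/9*e24 + 40/9*e34 + 21/5*e123 + 70*e124 + 280/3*e134 - 187/2*e234 - 60*e1234
step 3: -983/8 + 2569/12*e1 - 2050/9*e2 + 2107/12*e3 + 476/5*e4 - 280/27*e12 + 343/27*e13 + 21/8*e14 - 1093/6*e24 + 7651/24*e34 - 14/3*e124 + 49/6*e134
Answer: -983/8 + 2569/12*e1 - 2050/9*e2 + 2107/12*e3 + 476/5*e4 - 280/27*e12 + 343/27*e13 + 21/8*e14 - 1093/6*e24 + 7651/24*e34 - 14/3*e124 + 49/6*e134


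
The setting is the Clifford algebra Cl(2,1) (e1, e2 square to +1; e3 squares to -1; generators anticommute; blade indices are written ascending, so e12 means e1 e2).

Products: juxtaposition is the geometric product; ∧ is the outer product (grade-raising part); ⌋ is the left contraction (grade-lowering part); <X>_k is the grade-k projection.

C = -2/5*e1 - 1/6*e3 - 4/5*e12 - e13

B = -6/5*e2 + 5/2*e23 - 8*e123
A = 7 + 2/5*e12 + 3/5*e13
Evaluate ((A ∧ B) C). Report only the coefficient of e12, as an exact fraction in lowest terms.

step 1: -42/5*e2 + 35/2*e23 - 1382/25*e123
step 2: -168/25*e1 - 15709/300*e2 - 5528/125*e3 + 739/150*e12 + 14*e13 + 2939/125*e23 - 77/5*e123
Answer: 739/150


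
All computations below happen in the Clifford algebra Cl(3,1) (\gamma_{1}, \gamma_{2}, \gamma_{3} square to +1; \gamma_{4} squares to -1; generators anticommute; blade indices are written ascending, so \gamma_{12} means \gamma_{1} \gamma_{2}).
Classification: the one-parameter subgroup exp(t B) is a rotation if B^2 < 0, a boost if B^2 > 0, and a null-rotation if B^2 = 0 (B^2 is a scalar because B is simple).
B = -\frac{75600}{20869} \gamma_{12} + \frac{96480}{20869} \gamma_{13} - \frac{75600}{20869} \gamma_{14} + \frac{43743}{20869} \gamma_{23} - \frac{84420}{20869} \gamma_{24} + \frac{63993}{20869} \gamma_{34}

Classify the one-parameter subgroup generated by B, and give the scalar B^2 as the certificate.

B^2 term by term: the squares give (-\frac{75600}{20869})^2*(\gamma_{12})^2 + (\frac{96480}{20869})^2*(\gamma_{13})^2 + (-\frac{75600}{20869})^2*(\gamma_{14})^2 + (\frac{43743}{20869})^2*(\gamma_{23})^2 + (-\frac{84420}{20869})^2*(\gamma_{24})^2 + (\frac{63993}{20869})^2*(\gamma_{34})^2 = \frac{5715360000}{435515161}*(-1) + \frac{9308390400}{435515161}*(-1) + \frac{5715360000}{435515161}*(+1) + \frac{1913450049}{435515161}*(-1) + \frac{7126736400}{435515161}*(+1) + \frac{4095104049}{435515161}*(+1) = 0 (each basis 2-blade squares to minus the product of its generators' squares); cross terms between blades sharing an index anticommute and cancel; the commuting (index-disjoint) pairs give grade-4 terms 2*c*c'*(blade product), which cancel blade by blade — \gamma_{1234}: -\frac{9675741600}{435515161} + \frac{16289683200}{435515161} - \frac{6613941600}{435515161} = 0 — confirming B is simple. So B^2 = 0.
Answer: null-rotation, certificate B^2 = 0. The invariant at work: B^2 = 0 is unchanged by conjugation, hence its sign classifies the subgroup whatever basis B is written in.


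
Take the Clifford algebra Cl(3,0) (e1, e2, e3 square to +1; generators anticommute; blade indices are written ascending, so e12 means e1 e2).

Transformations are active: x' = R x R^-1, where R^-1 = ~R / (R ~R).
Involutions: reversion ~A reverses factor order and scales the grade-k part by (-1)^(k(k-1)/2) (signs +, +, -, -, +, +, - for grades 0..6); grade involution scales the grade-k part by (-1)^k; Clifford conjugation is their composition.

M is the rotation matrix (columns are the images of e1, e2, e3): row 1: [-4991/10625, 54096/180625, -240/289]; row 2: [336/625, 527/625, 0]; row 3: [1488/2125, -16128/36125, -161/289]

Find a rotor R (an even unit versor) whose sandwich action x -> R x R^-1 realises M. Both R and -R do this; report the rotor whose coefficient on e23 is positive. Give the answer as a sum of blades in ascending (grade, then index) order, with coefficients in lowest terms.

Method: write R = a + b12*e12 + b13*e13 + b23*e23 with a^2 + b12^2 + b13^2 + b23^2 = 1 (so R^-1 = ~R). Expanding the columns R e_j ~R gives tr M = 4a^2 - 1 and, from the antisymmetric part, M21 - M12 = -4a*b12, M13 - M31 = 4a*b13, M32 - M23 = -4a*b23.
Here tr M = -33169/180625, so a^2 = (1 + tr M)/4 = 36864/180625 and a = ±192/425. Taking a = 192/425: M21 - M12 = 43008/180625, M13 - M31 = -55296/36125, M32 - M23 = -16128/36125, giving b12 = -56/425, b13 = -72/85, b23 = 21/85, i.e. R = 192/425 - 56/425*e12 - 72/85*e13 + 21/85*e23.
Its e23 coefficient is already positive.
Answer: 192/425 - 56/425*e12 - 72/85*e13 + 21/85*e23. Recall the cover is two-to-one: with M of trace -33169/180625, both preimages act alike, and the stated e23 sign chooses the sheet.


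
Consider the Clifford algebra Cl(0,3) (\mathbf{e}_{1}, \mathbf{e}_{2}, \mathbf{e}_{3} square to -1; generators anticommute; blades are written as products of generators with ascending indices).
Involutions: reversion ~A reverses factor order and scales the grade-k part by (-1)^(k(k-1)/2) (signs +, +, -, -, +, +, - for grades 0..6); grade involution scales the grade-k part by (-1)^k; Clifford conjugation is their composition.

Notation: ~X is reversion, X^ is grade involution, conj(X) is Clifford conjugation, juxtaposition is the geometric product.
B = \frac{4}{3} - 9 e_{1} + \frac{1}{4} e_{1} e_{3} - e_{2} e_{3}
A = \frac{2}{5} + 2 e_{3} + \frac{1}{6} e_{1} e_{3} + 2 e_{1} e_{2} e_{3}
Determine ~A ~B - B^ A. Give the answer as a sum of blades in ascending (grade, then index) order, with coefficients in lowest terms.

first term: \frac{59}{120} - \frac{21}{10} e_{1} + \frac{5}{2} e_{2} + \frac{25}{6} e_{3} - \frac{1}{6} e_{1} e_{2} + \frac{1591}{90} e_{1} e_{3} - \frac{88}{5} e_{2} e_{3} - \frac{8}{3} e_{1} e_{2} e_{3}
second term: \frac{59}{120} + \frac{51}{10} e_{1} + \frac{5}{2} e_{2} + \frac{7}{6} e_{3} + \frac{1}{6} e_{1} e_{2} + \frac{1649}{90} e_{1} e_{3} - \frac{92}{5} e_{2} e_{3} + \frac{8}{3} e_{1} e_{2} e_{3}
Answer: -\frac{36}{5} e_{1} + 3 e_{3} - \frac{1}{3} e_{1} e_{2} - \frac{29}{45} e_{1} e_{3} + \frac{4}{5} e_{2} e_{3} - \frac{16}{3} e_{1} e_{2} e_{3}


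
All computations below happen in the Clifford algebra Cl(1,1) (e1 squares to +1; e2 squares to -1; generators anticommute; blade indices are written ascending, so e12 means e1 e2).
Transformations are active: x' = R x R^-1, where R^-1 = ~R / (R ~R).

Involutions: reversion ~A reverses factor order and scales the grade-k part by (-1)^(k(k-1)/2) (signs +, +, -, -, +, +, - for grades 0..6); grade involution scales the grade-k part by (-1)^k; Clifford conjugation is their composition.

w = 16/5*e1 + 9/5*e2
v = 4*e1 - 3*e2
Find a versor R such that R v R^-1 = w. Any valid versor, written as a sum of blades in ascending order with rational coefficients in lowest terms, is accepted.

Equal squares first: v^2 = w^2 = 7. Then v + w = 36/5*e1 - 6/5*e2 is a versor taking v to w, provided it is invertible.
Answer: 36/5*e1 - 6/5*e2


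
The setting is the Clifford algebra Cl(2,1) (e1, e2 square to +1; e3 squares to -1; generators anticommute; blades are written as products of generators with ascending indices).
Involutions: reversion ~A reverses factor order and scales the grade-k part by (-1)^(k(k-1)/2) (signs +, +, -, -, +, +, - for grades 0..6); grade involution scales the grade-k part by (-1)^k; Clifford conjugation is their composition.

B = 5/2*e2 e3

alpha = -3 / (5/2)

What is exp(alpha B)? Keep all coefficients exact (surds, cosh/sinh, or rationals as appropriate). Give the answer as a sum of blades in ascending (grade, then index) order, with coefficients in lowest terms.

B^2 = (5/2)^2*(e2 e3)^2 = 25/4*(+1) = 25/4 (a basis 2-blade squares to minus the product of its generators' squares).
B^2 = 25/4 — the series telescopes hyperbolically here: l = 5/2, alpha*l = -3, so exp(alpha B) = cosh(-3) + (sinh(-3)/(5/2))*B = cosh(3) + (-2*sinh(3)/5)*B.
Answer: cosh(3) - sinh(3)*e2 e3


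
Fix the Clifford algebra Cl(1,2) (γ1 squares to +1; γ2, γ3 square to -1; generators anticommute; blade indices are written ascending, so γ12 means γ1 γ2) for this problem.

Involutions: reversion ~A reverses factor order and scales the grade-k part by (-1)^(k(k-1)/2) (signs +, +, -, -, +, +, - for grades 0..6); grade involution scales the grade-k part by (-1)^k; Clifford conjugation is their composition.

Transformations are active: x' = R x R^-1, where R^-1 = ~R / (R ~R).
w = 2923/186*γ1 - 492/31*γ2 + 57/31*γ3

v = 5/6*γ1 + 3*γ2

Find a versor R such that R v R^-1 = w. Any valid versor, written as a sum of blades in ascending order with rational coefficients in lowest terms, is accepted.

Since q(v) = q(w) = -299/36, the sum R = v + w = 513/31*γ1 - 399/31*γ2 + 57/31*γ3 does the job whenever invertible.
Answer: 513/31*γ1 - 399/31*γ2 + 57/31*γ3


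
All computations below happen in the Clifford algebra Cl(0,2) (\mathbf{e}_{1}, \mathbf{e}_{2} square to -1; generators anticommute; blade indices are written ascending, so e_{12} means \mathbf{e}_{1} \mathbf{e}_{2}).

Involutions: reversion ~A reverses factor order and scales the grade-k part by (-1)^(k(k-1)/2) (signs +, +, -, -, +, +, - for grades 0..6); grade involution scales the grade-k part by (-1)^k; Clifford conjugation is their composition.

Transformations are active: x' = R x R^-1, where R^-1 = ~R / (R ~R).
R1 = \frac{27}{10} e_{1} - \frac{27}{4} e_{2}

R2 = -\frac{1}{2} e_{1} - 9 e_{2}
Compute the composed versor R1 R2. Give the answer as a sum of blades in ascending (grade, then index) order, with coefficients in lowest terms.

Distribute over the terms of R1 (each basis-blade product reordered to ascending indices, repeated generators contracted through their squares):
(\frac{27}{10} e_{1}) R2 = \frac{27}{20} - \frac{243}{10} e_{12}
(-\frac{27}{4} e_{2}) R2 = -\frac{243}{4} - \frac{27}{8} e_{12}
Summing the partial products and collecting blades:
Answer: -\frac{297}{5} - \frac{1107}{40} e_{12}


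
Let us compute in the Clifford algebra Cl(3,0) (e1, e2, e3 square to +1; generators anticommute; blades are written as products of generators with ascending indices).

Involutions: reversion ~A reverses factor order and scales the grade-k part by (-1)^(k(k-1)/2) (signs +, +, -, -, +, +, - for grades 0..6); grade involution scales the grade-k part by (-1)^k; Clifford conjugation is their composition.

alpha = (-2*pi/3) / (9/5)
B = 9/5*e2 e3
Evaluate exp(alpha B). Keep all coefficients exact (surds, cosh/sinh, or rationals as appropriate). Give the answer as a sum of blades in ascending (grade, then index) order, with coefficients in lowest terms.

B^2 = (9/5)^2*(e2 e3)^2 = 81/25*(-1) = -81/25 (a basis 2-blade squares to minus the product of its generators' squares).
B^2 = -81/25 — the negative square puts this in the circular regime; l = 9/5, alpha*l = -2*pi/3, so exp(alpha B) = cos(-2*pi/3) + (sin(-2*pi/3)/(9/5))*B = -1/2 + (-5*sqrt(3)/18)*B.
Answer: -1/2 - sqrt(3)/2*e2 e3


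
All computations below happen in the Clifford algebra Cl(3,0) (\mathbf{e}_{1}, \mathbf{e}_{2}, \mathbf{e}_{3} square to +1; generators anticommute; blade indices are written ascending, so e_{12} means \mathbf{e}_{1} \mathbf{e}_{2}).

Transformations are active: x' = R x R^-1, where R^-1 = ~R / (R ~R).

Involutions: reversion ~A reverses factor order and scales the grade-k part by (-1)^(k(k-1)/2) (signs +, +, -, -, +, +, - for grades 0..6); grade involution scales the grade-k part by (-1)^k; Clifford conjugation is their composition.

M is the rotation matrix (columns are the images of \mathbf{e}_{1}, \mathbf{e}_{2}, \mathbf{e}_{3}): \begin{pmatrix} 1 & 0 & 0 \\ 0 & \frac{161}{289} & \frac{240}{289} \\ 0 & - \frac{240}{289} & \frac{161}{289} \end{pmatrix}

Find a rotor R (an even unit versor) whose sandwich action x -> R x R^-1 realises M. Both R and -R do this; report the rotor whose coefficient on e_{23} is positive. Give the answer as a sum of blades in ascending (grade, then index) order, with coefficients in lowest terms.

Method: write R = a + b12*e_{12} + b13*e_{13} + b23*e_{23} with a^2 + b12^2 + b13^2 + b23^2 = 1 (so R^-1 = ~R). Expanding the columns R e_j ~R gives tr M = 4a^2 - 1 and, from the antisymmetric part, M21 - M12 = -4a*b12, M13 - M31 = 4a*b13, M32 - M23 = -4a*b23.
Here tr M = \frac{611}{289}, so a^2 = (1 + tr M)/4 = \frac{225}{289} and a = ±\frac{15}{17}. Taking a = \frac{15}{17}: M21 - M12 = 0, M13 - M31 = 0, M32 - M23 = -\frac{480}{289}, giving b12 = 0, b13 = 0, b23 = \frac{8}{17}, i.e. R = \frac{15}{17} + \frac{8}{17} e_{23}.
Its e_{23} coefficient is already positive.
Answer: \frac{15}{17} + \frac{8}{17} e_{23}. Sheet selection: the two-to-one cover makes ±R indistinguishable at the matrix level (trace \frac{611}{289}), so uniqueness comes from the required sign on e_{23}.


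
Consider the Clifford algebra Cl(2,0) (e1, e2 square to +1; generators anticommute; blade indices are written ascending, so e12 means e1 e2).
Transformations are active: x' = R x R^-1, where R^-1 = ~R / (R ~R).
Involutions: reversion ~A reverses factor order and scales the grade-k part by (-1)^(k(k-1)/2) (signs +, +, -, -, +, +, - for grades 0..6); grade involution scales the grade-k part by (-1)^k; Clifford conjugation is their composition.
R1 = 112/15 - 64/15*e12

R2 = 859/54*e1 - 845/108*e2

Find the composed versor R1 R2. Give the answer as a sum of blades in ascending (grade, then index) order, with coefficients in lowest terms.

Distribute over the terms of R1 (each basis-blade product reordered to ascending indices, repeated generators contracted through their squares):
(112/15) R2 = 48104/405*e1 - 4732/81*e2
(-64/15*e12) R2 = 2704/81*e1 + 27488/405*e2
Summing the partial products and collecting blades:
Answer: 61624/405*e1 + 1276/135*e2


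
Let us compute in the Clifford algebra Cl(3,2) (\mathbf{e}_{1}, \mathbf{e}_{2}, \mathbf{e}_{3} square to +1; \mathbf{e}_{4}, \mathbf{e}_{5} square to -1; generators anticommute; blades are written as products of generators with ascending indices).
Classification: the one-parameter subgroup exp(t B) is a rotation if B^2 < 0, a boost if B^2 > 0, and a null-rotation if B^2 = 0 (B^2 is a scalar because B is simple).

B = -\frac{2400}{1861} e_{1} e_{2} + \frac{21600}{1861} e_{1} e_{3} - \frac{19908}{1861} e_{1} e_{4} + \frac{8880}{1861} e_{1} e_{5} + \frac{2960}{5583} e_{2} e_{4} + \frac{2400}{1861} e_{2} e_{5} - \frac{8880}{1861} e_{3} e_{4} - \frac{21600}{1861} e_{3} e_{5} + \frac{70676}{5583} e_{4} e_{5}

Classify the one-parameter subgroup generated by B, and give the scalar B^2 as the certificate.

B^2 term by term: the squares give (-\frac{2400}{1861})^2*(e_{1} e_{2})^2 + (\frac{21600}{1861})^2*(e_{1} e_{3})^2 + (-\frac{19908}{1861})^2*(e_{1} e_{4})^2 + (\frac{8880}{1861})^2*(e_{1} e_{5})^2 + (\frac{2960}{5583})^2*(e_{2} e_{4})^2 + (\frac{2400}{1861})^2*(e_{2} e_{5})^2 + (-\frac{8880}{1861})^2*(e_{3} e_{4})^2 + (-\frac{21600}{1861})^2*(e_{3} e_{5})^2 + (\frac{70676}{5583})^2*(e_{4} e_{5})^2 = \frac{5760000}{3463321}*(-1) + \frac{466560000}{3463321}*(-1) + \frac{396328464}{3463321}*(+1) + \frac{78854400}{3463321}*(+1) + \frac{8761600}{31169889}*(+1) + \frac{5760000}{3463321}*(+1) + \frac{78854400}{3463321}*(+1) + \frac{466560000}{3463321}*(+1) + \frac{4995096976}{31169889}*(-1) = 0 (each basis 2-blade squares to minus the product of its generators' squares); cross terms between blades sharing an index anticommute and cancel; the commuting (index-disjoint) pairs give grade-4 terms 2*c*c'*(blade product), which cancel blade by blade — e_{1} e_{2} e_{3} e_{4}: \frac{42624000}{3463321} - \frac{42624000}{3463321} = 0; e_{1} e_{2} e_{3} e_{5}: \frac{103680000}{3463321} - \frac{103680000}{3463321} = 0; e_{1} e_{2} e_{4} e_{5}: -\frac{113081600}{3463321} + \frac{95558400}{3463321} + \frac{17523200}{3463321} = 0; e_{1} e_{3} e_{4} e_{5}: \frac{1017734400}{3463321} - \frac{860025600}{3463321} - \frac{157708800}{3463321} = 0; e_{2} e_{3} e_{4} e_{5}: \frac{42624000}{3463321} - \frac{42624000}{3463321} = 0 — confirming B is simple. So B^2 = 0.
Answer: null-rotation, certificate B^2 = 0. The invariant at work: B^2 = 0 is unchanged by conjugation, hence its sign classifies the subgroup whatever basis B is written in.


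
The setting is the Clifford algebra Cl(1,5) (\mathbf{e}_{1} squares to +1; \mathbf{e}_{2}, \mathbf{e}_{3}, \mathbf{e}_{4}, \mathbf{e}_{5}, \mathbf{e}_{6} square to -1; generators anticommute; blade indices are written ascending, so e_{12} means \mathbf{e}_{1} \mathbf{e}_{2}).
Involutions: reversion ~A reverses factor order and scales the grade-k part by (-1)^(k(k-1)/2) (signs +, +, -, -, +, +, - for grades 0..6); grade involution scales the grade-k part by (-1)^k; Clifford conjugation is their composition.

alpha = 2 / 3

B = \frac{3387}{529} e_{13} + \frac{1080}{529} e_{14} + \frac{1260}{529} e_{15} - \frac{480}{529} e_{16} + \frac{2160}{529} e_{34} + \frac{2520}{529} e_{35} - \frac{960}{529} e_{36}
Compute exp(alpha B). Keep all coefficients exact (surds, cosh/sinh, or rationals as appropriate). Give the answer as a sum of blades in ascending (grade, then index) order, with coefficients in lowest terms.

B^2 term by term: the squares give (\frac{3387}{529})^2*(e_{13})^2 + (\frac{1080}{529})^2*(e_{14})^2 + (\frac{1260}{529})^2*(e_{15})^2 + (-\frac{480}{529})^2*(e_{16})^2 + (\frac{2160}{529})^2*(e_{34})^2 + (\frac{2520}{529})^2*(e_{35})^2 + (-\frac{960}{529})^2*(e_{36})^2 = \frac{11471769}{279841}*(+1) + \frac{1166400}{279841}*(+1) + \frac{1587600}{279841}*(+1) + \frac{230400}{279841}*(+1) + \frac{4665600}{279841}*(-1) + \frac{6350400}{279841}*(-1) + \frac{921600}{279841}*(-1) = 9 (each basis 2-blade squares to minus the product of its generators' squares); cross terms between blades sharing an index anticommute and cancel; the commuting (index-disjoint) pairs give grade-4 terms 2*c*c'*(blade product), which cancel blade by blade — e_{1345}: -\frac{5443200}{279841} + \frac{5443200}{279841} = 0; e_{1346}: \frac{2073600}{279841} - \frac{2073600}{279841} = 0; e_{1356}: \frac{2419200}{279841} - \frac{2419200}{279841} = 0 — confirming B is simple. So B^2 = 9.
B^2 = 9 — the positive square puts this in the hyperbolic regime; l = 3, alpha*l = 2, so exp(alpha B) = cosh(2) + (sinh(2)/3)*B = \cosh{\left(2 \right)} + (\frac{\sinh{\left(2 \right)}}{3})*B.
Answer: \cosh{\left(2 \right)} + \frac{1129 \sinh{\left(2 \right)}}{529} e_{13} + \frac{360 \sinh{\left(2 \right)}}{529} e_{14} + \frac{420 \sinh{\left(2 \right)}}{529} e_{15} - \frac{160 \sinh{\left(2 \right)}}{529} e_{16} + \frac{720 \sinh{\left(2 \right)}}{529} e_{34} + \frac{840 \sinh{\left(2 \right)}}{529} e_{35} - \frac{320 \sinh{\left(2 \right)}}{529} e_{36}


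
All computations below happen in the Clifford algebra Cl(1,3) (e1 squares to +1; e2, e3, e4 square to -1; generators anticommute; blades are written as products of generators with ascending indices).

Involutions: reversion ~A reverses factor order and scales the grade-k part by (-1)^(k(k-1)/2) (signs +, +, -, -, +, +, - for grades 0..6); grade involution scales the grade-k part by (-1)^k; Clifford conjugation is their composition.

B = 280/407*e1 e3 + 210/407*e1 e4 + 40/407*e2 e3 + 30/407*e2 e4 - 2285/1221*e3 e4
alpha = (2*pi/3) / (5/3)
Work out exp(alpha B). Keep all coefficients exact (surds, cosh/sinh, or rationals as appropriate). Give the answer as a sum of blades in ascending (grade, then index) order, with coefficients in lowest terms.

B^2 term by term: the squares give (280/407)^2*(e1 e3)^2 + (210/407)^2*(e1 e4)^2 + (40/407)^2*(e2 e3)^2 + (30/407)^2*(e2 e4)^2 + (-2285/1221)^2*(e3 e4)^2 = 78400/165649*(+1) + 44100/165649*(+1) + 1600/165649*(-1) + 900/165649*(-1) + 5221225/1490841*(-1) = -25/9 (each basis 2-blade squares to minus the product of its generators' squares); cross terms between blades sharing an index anticommute and cancel; the commuting (index-disjoint) pairs give grade-4 terms 2*c*c'*(blade product), which cancel blade by blade — e1 e2 e3 e4: -16800/165649 + 16800/165649 = 0 — confirming B is simple. So B^2 = -25/9.
B^2 = -25/9 — B^2 < 0, so the exponential closes trigonometrically: l = 5/3, alpha*l = 2*pi/3, so exp(alpha B) = cos(2*pi/3) + (sin(2*pi/3)/(5/3))*B = -1/2 + (3*sqrt(3)/10)*B.
Answer: -1/2 + 84*sqrt(3)/407*e1 e3 + 63*sqrt(3)/407*e1 e4 + 12*sqrt(3)/407*e2 e3 + 9*sqrt(3)/407*e2 e4 - 457*sqrt(3)/814*e3 e4


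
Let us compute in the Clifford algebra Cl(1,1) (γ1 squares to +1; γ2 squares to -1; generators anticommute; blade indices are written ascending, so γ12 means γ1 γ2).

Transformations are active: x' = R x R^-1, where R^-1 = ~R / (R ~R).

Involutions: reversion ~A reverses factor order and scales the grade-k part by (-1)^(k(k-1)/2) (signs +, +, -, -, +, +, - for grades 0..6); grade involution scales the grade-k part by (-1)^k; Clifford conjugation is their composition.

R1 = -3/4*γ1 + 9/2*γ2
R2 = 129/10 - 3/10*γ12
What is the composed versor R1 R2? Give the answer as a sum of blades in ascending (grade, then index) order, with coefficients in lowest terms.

Distribute over the terms of R1 (each basis-blade product reordered to ascending indices, repeated generators contracted through their squares):
(-3/4*γ1) R2 = -387/40*γ1 + 9/40*γ2
(9/2*γ2) R2 = -27/20*γ1 + 1161/20*γ2
Summing the partial products and collecting blades:
Answer: -441/40*γ1 + 2331/40*γ2


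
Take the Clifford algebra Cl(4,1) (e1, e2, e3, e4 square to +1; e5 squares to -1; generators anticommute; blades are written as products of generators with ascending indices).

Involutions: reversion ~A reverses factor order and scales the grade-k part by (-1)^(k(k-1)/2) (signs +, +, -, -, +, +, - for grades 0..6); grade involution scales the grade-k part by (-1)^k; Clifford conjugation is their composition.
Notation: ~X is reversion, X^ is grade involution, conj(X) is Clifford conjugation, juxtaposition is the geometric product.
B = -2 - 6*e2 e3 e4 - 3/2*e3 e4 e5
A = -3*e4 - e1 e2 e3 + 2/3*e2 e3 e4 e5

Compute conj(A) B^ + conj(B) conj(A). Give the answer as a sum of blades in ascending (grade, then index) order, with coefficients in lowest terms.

first term: e2 - 6*e4 + 4*e5 + 6*e1 e4 + 18*e2 e3 - 9/2*e3 e5 + 2*e1 e2 e3 - 3/2*e1 e2 e4 e5 - 4/3*e2 e3 e4 e5
second term: e2 - 6*e4 + 4*e5 + 6*e1 e4 - 18*e2 e3 + 9/2*e3 e5 + 2*e1 e2 e3 + 3/2*e1 e2 e4 e5 - 4/3*e2 e3 e4 e5
Answer: 2*e2 - 12*e4 + 8*e5 + 12*e1 e4 + 4*e1 e2 e3 - 8/3*e2 e3 e4 e5


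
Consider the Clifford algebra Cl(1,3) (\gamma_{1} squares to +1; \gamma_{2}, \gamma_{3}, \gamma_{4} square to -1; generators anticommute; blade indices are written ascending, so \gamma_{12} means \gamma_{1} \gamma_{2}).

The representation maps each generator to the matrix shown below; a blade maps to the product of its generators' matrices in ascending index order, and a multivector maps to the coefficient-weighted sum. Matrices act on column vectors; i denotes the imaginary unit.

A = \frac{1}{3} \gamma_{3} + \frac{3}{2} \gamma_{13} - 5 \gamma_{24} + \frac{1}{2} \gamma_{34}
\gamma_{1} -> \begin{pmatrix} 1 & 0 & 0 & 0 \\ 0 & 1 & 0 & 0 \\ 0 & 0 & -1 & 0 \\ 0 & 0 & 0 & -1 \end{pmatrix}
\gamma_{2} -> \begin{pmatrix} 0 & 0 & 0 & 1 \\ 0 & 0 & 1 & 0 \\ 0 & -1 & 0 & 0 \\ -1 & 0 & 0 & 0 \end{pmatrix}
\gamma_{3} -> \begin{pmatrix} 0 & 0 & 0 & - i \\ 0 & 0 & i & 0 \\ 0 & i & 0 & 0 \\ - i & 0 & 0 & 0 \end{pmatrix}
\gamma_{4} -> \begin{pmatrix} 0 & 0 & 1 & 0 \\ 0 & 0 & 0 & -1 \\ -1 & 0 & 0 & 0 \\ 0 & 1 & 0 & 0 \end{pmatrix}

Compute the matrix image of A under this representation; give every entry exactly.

Bivector images (products of the table entries): rho(\gamma_{13}) = rho(\gamma_{1})rho(\gamma_{3}) = \begin{pmatrix} 0 & 0 & 0 & - i \\ 0 & 0 & i & 0 \\ 0 & - i & 0 & 0 \\ i & 0 & 0 & 0 \end{pmatrix}; rho(\gamma_{24}) = rho(\gamma_{2})rho(\gamma_{4}) = \begin{pmatrix} 0 & 1 & 0 & 0 \\ -1 & 0 & 0 & 0 \\ 0 & 0 & 0 & 1 \\ 0 & 0 & -1 & 0 \end{pmatrix}; rho(\gamma_{34}) = rho(\gamma_{3})rho(\gamma_{4}) = \begin{pmatrix} 0 & - i & 0 & 0 \\ - i & 0 & 0 & 0 \\ 0 & 0 & 0 & - i \\ 0 & 0 & - i & 0 \end{pmatrix}.
M = (\frac{1}{3})*rho(\gamma_{3}) + (\frac{3}{2})*rho(\gamma_{13}) + (-5)*rho(\gamma_{24}) + (\frac{1}{2})*rho(\gamma_{34}), summed entrywise:
Answer: \begin{pmatrix} 0 & -5 - \frac{i}{2} & 0 & - \frac{11 i}{6} \\ 5 - \frac{i}{2} & 0 & \frac{11 i}{6} & 0 \\ 0 & - \frac{7 i}{6} & 0 & -5 - \frac{i}{2} \\ \frac{7 i}{6} & 0 & 5 - \frac{i}{2} & 0 \end{pmatrix}


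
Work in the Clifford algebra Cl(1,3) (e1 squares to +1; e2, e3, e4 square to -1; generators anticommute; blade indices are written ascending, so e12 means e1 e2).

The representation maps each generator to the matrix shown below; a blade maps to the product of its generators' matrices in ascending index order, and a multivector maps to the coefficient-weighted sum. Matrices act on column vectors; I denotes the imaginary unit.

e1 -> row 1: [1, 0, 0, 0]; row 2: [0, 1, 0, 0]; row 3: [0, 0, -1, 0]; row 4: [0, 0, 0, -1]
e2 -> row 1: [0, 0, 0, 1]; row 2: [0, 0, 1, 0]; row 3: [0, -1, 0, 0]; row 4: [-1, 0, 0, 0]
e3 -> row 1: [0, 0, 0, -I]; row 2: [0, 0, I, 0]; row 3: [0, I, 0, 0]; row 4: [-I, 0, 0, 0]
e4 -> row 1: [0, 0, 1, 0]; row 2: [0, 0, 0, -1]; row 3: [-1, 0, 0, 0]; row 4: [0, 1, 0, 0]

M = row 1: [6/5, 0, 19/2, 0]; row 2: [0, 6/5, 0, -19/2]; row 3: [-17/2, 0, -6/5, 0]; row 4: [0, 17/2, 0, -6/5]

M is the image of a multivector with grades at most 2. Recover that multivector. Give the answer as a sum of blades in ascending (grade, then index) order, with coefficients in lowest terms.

Method: the blade images are trace-orthogonal — tr(rho(e_A) rho(e_B)^-1) = 4 if A = B and 0 otherwise — and rho(e_A)^-1 = (e_A)^2 * rho(e_A) with (e_A)^2 = +1 or -1, so the coefficient of e_A in the preimage is (e_A)^2 * tr(M rho(e_A))/4.
Nonzero projections over blades of grade <= 2: e1: (e1)^2 = +1, tr(M rho(e1)) = 24/5, coefficient 6/5; e4: (e4)^2 = -1, tr(M rho(e4)) = -36, coefficient 9; e14: (e14)^2 = +1, tr(M rho(e14)) = 2, coefficient 1/2. Every other blade of grade <= 2 projects to 0.
Answer: 6/5*e1 + 9*e4 + 1/2*e14


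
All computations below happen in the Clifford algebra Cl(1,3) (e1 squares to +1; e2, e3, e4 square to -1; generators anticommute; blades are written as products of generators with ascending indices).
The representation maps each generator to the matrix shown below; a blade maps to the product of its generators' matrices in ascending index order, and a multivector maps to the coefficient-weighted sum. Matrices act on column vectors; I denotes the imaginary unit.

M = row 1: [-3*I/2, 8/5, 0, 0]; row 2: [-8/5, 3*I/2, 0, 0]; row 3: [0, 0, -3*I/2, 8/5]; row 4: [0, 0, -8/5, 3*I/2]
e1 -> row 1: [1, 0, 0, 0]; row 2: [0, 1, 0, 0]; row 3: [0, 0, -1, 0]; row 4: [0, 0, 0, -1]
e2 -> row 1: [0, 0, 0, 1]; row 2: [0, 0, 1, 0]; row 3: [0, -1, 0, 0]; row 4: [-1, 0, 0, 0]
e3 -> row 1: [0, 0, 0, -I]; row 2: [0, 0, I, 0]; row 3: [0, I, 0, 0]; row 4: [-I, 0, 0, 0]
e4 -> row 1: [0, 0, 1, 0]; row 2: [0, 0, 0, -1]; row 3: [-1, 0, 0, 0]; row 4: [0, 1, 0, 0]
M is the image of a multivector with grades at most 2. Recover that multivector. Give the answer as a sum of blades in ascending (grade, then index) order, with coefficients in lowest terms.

Method: the blade images are trace-orthogonal — tr(rho(e_A) rho(e_B)^-1) = 4 if A = B and 0 otherwise — and rho(e_A)^-1 = (e_A)^2 * rho(e_A) with (e_A)^2 = +1 or -1, so the coefficient of e_A in the preimage is (e_A)^2 * tr(M rho(e_A))/4.
Nonzero projections over blades of grade <= 2: e2 e3: (e2 e3)^2 = -1, tr(M rho(e2 e3)) = -6, coefficient 3/2; e2 e4: (e2 e4)^2 = -1, tr(M rho(e2 e4)) = -32/5, coefficient 8/5. Every other blade of grade <= 2 projects to 0.
Answer: 3/2*e2 e3 + 8/5*e2 e4


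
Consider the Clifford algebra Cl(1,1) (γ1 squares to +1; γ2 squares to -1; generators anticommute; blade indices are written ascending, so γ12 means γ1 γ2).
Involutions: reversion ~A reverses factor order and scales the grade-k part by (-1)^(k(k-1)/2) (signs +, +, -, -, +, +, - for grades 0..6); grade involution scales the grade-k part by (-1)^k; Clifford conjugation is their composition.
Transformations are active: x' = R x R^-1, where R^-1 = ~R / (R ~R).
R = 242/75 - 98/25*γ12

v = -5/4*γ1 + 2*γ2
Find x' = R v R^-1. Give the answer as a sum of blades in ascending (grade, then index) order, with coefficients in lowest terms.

~R = 242/75 + 98/25*γ12, and R ~R = -27872/5625, so R^-1 = ~R / (-27872/5625).
R v = 571/150*γ1 + 233/150*γ2
Answer: -51671/13936*γ1 - 56065/13936*γ2


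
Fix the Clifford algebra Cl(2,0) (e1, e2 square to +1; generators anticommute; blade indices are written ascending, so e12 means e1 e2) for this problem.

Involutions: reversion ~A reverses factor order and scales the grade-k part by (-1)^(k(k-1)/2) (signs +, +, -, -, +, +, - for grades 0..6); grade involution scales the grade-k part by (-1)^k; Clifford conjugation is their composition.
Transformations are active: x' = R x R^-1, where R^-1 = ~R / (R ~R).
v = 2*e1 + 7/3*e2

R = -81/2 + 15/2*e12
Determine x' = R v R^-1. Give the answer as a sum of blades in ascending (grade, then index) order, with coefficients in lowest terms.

~R = -81/2 - 15/2*e12, and R ~R = 3393/2, so R^-1 = ~R / (3393/2).
R v = -127/2*e1 - 219/2*e2
Answer: 389/377*e1 + 3274/1131*e2


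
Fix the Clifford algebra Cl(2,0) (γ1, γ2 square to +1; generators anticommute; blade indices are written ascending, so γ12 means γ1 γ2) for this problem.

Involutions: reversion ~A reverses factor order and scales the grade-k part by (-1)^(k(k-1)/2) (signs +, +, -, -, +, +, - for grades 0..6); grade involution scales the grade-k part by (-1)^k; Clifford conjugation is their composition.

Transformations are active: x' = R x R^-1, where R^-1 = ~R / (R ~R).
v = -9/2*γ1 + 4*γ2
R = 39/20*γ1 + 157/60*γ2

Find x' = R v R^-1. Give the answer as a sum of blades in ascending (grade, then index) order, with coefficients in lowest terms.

~R = 39/20*γ1 + 157/60*γ2, and R ~R = 19169/1800, so R^-1 = ~R / (19169/1800).
R v = 203/120 + 783/40*γ12
Answer: 3384/661*γ1 - 4189/1322*γ2


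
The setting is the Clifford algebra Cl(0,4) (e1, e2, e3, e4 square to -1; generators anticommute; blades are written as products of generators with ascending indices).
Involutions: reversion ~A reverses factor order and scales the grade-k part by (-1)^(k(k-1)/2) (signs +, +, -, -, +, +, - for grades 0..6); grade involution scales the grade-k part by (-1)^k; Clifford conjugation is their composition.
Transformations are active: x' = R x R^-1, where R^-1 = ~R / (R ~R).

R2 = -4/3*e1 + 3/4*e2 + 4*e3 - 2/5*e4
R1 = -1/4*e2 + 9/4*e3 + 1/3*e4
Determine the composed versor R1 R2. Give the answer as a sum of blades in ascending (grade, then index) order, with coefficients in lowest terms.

Distribute over the terms of R1 (each basis-blade product reordered to ascending indices, repeated generators contracted through their squares):
(-1/4*e2) R2 = 3/16 - 1/3*e1 e2 - e2 e3 + 1/10*e2 e4
(9/4*e3) R2 = -9 + 3*e1 e3 - 27/16*e2 e3 - 9/10*e3 e4
(1/3*e4) R2 = 2/15 + 4/9*e1 e4 - 1/4*e2 e4 - 4/3*e3 e4
Summing the partial products and collecting blades:
Answer: -2083/240 - 1/3*e1 e2 + 3*e1 e3 + 4/9*e1 e4 - 43/16*e2 e3 - 3/20*e2 e4 - 67/30*e3 e4


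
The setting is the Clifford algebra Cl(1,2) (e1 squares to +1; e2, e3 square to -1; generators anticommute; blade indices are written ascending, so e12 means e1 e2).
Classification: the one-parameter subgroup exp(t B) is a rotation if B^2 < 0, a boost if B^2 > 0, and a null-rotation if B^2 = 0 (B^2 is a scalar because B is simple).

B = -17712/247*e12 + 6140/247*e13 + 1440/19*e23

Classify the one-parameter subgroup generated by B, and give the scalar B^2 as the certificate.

B^2 term by term: the squares give (-17712/247)^2*(e12)^2 + (6140/247)^2*(e13)^2 + (1440/19)^2*(e23)^2 = 313714944/61009*(+1) + 37699600/61009*(+1) + 2073600/361*(-1) = 16 (each basis 2-blade squares to minus the product of its generators' squares); cross terms between blades sharing an index anticommute and cancel. So B^2 = 16.
Answer: boost, certificate B^2 = 16. Check the certificate: B^2 = 16, and that sign is decisive whatever form B takes.
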